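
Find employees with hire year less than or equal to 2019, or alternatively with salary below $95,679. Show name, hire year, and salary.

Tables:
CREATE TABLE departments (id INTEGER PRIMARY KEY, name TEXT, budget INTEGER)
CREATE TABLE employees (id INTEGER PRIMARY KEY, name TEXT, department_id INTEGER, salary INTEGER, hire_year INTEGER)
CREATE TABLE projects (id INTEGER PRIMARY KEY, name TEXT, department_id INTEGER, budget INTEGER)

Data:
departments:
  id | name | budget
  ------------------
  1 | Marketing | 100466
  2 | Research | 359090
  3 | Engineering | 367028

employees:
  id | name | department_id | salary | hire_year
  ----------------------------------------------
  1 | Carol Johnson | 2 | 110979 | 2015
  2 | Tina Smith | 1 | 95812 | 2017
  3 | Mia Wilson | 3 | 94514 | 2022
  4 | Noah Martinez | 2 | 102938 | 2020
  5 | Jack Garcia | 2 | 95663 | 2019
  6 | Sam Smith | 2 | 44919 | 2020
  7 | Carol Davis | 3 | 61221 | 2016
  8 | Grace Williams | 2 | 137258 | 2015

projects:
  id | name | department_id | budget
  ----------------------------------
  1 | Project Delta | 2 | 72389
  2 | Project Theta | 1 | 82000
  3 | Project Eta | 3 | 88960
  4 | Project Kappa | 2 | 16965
SELECT name, hire_year, salary FROM employees WHERE hire_year <= 2019 OR salary < 95679

Execution result:
name | hire_year | salary
Carol Johnson | 2015 | 110979
Tina Smith | 2017 | 95812
Mia Wilson | 2022 | 94514
Jack Garcia | 2019 | 95663
Sam Smith | 2020 | 44919
Carol Davis | 2016 | 61221
Grace Williams | 2015 | 137258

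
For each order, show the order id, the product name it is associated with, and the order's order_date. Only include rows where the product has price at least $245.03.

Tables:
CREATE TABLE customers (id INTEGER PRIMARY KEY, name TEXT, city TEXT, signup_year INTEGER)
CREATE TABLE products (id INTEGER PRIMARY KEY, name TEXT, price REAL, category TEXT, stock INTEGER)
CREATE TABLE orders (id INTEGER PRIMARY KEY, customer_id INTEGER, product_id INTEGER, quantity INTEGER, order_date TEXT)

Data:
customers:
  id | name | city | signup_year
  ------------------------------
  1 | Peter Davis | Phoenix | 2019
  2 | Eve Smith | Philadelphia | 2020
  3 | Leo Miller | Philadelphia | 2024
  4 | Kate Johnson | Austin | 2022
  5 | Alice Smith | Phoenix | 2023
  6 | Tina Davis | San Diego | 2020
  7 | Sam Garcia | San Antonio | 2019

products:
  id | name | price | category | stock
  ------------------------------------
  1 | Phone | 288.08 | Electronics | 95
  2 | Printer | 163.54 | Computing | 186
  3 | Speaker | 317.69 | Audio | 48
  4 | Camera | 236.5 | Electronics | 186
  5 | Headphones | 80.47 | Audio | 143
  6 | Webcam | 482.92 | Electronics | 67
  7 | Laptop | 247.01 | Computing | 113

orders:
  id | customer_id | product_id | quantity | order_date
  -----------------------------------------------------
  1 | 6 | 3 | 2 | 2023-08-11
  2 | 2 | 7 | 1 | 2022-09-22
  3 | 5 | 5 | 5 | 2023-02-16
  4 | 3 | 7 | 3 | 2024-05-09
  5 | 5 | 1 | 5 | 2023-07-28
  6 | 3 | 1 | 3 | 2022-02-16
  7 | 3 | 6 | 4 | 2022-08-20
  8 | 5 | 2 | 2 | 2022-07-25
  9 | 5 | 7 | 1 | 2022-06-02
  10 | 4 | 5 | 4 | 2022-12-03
SELECT c.id, p.name AS product, c.order_date FROM orders c JOIN products p ON c.product_id = p.id WHERE p.price >= 245.03

Execution result:
id | product | order_date
1 | Speaker | 2023-08-11
2 | Laptop | 2022-09-22
4 | Laptop | 2024-05-09
5 | Phone | 2023-07-28
6 | Phone | 2022-02-16
7 | Webcam | 2022-08-20
9 | Laptop | 2022-06-02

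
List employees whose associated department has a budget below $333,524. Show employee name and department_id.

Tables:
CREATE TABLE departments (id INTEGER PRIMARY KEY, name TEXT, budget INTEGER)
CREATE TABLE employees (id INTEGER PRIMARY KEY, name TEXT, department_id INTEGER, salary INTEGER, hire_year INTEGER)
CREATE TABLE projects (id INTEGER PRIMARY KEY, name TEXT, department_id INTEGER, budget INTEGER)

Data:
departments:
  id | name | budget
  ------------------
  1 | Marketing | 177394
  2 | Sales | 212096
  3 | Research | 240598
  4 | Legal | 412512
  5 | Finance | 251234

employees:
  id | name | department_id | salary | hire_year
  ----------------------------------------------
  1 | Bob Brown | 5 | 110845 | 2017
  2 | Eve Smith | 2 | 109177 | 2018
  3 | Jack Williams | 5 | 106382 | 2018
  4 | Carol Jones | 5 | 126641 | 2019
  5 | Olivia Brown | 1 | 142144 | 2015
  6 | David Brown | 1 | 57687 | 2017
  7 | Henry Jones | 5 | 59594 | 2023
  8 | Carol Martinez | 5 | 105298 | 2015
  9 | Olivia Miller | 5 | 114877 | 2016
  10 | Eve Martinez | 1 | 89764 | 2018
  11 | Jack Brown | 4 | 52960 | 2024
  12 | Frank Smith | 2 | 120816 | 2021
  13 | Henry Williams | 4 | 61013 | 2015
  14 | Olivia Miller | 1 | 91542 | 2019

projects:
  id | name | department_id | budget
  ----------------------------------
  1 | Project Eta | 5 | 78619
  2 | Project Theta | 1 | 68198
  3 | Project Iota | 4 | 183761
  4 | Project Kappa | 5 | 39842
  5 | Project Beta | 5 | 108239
SELECT name, department_id FROM employees WHERE department_id IN (SELECT id FROM departments WHERE budget < 333524)

Execution result:
name | department_id
Bob Brown | 5
Eve Smith | 2
Jack Williams | 5
Carol Jones | 5
Olivia Brown | 1
David Brown | 1
Henry Jones | 5
Carol Martinez | 5
Olivia Miller | 5
Eve Martinez | 1
Frank Smith | 2
Olivia Miller | 1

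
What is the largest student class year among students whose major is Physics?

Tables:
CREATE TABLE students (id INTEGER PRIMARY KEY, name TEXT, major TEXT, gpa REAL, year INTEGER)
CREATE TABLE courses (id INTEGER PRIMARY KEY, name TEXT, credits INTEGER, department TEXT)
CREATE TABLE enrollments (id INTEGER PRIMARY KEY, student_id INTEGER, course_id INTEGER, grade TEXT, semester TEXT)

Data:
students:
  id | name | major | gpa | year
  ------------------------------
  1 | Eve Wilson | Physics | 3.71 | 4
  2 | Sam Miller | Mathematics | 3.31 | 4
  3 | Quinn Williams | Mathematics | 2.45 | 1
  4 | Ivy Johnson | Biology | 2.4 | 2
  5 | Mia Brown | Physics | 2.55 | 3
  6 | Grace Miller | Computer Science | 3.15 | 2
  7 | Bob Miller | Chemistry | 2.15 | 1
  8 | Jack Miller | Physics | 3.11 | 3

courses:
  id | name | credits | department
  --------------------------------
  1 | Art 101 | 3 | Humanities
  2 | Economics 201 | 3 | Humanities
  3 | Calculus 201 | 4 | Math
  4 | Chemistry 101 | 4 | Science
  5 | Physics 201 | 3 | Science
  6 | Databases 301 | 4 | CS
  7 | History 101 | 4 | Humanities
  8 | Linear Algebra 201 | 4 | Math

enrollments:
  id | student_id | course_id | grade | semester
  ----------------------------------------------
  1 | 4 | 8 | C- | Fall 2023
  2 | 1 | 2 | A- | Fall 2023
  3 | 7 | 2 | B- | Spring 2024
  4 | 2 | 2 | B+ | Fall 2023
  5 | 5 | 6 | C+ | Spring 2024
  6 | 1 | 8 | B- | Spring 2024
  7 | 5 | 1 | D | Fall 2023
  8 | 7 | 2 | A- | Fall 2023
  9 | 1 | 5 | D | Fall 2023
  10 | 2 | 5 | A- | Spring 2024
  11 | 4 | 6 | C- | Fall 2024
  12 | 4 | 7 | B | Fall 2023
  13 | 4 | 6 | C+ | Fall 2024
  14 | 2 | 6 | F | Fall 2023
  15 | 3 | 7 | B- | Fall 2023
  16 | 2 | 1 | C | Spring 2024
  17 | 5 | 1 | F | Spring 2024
SELECT MAX(year) FROM students WHERE major = 'Physics'

Execution result:
4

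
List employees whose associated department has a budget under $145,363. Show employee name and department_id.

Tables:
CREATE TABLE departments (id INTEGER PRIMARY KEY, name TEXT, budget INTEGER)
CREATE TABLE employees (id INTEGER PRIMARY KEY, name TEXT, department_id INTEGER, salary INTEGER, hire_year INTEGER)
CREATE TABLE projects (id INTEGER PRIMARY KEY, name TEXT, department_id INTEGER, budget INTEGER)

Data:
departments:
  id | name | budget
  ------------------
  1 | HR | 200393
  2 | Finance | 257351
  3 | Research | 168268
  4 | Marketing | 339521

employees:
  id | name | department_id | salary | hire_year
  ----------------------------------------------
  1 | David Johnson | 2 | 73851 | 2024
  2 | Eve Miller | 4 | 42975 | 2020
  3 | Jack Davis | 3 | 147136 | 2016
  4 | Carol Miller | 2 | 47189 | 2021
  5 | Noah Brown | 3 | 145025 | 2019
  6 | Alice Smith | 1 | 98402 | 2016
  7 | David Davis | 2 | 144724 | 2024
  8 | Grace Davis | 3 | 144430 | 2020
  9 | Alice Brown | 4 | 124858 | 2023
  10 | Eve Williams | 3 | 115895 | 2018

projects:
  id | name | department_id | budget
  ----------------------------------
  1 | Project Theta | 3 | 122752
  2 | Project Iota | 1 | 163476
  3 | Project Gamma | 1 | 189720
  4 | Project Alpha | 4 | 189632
SELECT name, department_id FROM employees WHERE department_id IN (SELECT id FROM departments WHERE budget < 145363)

Execution result:
(no rows)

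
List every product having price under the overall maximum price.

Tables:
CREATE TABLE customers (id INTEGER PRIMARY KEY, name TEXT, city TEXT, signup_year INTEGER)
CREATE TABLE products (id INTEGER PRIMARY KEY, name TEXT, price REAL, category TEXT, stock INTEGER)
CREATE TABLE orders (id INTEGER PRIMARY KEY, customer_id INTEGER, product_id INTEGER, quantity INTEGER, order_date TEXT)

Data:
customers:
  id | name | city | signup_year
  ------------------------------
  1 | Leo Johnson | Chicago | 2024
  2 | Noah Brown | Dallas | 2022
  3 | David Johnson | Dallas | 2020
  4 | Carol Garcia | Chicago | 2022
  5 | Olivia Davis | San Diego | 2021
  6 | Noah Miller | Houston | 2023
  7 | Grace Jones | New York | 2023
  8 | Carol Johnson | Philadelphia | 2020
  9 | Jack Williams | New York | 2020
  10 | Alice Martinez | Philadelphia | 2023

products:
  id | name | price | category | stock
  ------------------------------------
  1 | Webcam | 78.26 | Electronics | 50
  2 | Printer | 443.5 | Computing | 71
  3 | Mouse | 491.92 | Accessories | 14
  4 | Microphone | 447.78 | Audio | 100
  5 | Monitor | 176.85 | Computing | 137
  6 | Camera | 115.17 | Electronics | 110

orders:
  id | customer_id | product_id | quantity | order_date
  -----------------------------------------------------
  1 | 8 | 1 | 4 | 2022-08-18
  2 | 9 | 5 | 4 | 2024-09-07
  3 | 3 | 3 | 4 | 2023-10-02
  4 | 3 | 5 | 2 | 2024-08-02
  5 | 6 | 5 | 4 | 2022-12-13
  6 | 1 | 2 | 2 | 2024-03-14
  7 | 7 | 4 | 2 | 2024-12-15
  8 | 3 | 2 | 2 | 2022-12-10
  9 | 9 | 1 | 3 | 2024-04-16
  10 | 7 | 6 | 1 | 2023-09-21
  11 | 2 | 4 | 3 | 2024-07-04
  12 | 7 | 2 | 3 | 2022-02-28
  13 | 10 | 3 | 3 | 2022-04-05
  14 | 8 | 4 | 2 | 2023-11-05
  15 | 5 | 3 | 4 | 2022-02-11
SELECT name, price FROM products WHERE price < (SELECT MAX(price) FROM products)

Execution result:
name | price
Webcam | 78.26
Printer | 443.50
Microphone | 447.78
Monitor | 176.85
Camera | 115.17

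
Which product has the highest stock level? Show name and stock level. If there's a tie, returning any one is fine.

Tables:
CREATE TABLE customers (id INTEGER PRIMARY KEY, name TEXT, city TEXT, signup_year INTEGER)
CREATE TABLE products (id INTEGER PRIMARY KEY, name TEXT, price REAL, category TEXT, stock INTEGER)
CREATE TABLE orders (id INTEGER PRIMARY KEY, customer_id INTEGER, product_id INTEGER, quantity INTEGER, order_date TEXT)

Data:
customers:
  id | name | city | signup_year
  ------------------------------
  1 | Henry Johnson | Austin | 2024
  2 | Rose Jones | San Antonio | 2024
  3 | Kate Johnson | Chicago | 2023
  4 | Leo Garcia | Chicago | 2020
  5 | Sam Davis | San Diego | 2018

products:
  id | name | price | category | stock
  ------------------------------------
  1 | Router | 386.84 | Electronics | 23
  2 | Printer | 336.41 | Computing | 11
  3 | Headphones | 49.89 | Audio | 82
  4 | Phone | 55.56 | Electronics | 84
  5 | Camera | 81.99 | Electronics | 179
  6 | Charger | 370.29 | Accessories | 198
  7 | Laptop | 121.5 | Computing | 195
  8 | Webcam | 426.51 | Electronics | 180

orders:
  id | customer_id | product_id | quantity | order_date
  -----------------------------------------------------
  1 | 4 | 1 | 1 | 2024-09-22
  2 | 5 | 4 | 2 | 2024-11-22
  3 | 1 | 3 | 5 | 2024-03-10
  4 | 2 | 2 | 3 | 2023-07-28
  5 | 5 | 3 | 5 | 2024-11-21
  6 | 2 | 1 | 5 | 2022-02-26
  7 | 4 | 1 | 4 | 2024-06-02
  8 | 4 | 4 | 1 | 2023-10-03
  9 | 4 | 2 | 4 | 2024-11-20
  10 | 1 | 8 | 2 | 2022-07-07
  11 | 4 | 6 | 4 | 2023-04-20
SELECT name, stock FROM products ORDER BY stock DESC LIMIT 1

Execution result:
name | stock
Charger | 198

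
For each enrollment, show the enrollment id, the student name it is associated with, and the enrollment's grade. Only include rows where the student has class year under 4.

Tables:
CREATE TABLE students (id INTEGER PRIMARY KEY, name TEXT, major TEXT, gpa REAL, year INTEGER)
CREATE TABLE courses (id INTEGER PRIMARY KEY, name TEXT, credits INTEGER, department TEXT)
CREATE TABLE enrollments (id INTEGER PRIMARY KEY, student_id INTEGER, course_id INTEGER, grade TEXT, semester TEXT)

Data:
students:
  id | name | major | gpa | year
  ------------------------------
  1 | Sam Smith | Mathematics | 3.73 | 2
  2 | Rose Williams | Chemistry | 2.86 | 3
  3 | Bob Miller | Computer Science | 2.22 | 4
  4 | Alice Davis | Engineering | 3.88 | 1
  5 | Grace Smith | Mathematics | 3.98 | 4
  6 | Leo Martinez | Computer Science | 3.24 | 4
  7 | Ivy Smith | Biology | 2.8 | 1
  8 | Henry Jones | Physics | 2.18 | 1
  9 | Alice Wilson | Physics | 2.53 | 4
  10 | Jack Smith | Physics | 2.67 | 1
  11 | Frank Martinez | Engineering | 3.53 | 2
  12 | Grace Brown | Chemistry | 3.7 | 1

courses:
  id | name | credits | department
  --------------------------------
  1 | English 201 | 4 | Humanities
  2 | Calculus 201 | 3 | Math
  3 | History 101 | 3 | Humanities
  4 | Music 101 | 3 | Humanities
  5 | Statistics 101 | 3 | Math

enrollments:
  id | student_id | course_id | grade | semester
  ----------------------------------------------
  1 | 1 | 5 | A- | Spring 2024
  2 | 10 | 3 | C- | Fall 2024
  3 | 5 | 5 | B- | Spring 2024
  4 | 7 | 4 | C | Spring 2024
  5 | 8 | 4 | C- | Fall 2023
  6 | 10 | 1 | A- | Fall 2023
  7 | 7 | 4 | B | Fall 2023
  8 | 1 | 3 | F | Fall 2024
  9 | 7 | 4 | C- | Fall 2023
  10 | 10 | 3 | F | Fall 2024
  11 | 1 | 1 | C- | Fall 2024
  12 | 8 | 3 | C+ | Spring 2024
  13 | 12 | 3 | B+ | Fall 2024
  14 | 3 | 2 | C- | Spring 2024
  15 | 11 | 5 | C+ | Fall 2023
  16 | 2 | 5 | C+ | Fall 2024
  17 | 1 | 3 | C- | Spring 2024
SELECT c.id, p.name AS student, c.grade FROM enrollments c JOIN students p ON c.student_id = p.id WHERE p.year < 4

Execution result:
id | student | grade
1 | Sam Smith | A-
2 | Jack Smith | C-
4 | Ivy Smith | C
5 | Henry Jones | C-
6 | Jack Smith | A-
7 | Ivy Smith | B
8 | Sam Smith | F
9 | Ivy Smith | C-
10 | Jack Smith | F
11 | Sam Smith | C-
12 | Henry Jones | C+
13 | Grace Brown | B+
15 | Frank Martinez | C+
16 | Rose Williams | C+
17 | Sam Smith | C-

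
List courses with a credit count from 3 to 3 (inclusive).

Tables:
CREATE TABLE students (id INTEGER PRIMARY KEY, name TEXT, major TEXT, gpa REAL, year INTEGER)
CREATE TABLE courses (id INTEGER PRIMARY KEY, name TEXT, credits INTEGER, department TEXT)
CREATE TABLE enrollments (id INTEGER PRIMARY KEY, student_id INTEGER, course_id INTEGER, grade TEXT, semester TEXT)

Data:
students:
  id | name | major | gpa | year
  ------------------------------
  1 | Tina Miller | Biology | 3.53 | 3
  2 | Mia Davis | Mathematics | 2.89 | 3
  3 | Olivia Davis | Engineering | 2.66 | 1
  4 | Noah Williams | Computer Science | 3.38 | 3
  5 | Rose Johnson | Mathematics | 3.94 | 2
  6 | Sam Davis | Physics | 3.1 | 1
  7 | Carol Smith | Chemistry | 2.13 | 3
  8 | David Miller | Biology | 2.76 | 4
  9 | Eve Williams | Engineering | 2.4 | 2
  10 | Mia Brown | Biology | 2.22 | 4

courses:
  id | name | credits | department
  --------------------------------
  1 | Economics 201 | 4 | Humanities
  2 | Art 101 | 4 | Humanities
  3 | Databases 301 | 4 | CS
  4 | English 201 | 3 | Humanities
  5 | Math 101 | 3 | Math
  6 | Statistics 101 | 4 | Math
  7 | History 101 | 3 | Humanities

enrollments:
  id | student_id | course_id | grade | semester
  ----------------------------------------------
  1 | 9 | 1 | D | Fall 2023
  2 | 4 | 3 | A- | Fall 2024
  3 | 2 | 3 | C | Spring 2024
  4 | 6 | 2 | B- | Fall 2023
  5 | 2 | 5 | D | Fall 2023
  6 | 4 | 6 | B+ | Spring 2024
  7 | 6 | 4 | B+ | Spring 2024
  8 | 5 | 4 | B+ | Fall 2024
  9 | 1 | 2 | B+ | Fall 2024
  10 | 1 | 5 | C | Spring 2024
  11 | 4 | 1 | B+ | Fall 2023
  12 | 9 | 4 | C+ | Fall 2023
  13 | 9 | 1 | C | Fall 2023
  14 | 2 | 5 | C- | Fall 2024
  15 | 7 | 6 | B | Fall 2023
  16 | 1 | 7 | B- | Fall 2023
SELECT name, credits FROM courses WHERE credits BETWEEN 3 AND 3

Execution result:
name | credits
English 201 | 3
Math 101 | 3
History 101 | 3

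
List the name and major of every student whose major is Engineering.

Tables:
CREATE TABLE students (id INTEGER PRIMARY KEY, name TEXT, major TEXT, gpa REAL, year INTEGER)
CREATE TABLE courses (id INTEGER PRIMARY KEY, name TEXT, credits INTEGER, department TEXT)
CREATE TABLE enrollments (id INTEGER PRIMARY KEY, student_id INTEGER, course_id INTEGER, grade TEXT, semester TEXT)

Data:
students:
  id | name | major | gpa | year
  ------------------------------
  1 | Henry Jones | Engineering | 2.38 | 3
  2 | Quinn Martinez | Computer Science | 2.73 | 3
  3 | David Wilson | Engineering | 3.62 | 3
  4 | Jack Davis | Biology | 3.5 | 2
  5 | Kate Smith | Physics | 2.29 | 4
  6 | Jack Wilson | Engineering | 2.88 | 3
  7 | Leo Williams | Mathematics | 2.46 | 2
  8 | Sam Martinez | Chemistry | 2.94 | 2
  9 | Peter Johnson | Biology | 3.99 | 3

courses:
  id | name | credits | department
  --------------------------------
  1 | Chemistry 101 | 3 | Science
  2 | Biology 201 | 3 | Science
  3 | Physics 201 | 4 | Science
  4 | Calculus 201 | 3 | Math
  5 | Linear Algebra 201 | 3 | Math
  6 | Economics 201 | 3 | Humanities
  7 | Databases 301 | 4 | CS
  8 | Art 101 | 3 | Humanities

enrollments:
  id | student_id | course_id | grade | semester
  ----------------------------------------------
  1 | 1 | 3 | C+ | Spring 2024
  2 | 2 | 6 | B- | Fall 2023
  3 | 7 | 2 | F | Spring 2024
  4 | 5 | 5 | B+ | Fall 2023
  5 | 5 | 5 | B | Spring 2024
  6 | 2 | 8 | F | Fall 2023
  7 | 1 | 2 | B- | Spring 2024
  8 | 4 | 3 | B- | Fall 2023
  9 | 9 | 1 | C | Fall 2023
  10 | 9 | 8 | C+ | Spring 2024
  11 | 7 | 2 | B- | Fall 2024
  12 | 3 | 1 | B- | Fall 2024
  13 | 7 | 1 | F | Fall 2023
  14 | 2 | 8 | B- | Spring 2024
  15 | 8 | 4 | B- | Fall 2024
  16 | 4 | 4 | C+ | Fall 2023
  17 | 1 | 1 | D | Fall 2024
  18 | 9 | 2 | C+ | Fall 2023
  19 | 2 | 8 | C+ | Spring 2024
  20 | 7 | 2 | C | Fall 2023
SELECT name, major FROM students WHERE major = 'Engineering'

Execution result:
name | major
Henry Jones | Engineering
David Wilson | Engineering
Jack Wilson | Engineering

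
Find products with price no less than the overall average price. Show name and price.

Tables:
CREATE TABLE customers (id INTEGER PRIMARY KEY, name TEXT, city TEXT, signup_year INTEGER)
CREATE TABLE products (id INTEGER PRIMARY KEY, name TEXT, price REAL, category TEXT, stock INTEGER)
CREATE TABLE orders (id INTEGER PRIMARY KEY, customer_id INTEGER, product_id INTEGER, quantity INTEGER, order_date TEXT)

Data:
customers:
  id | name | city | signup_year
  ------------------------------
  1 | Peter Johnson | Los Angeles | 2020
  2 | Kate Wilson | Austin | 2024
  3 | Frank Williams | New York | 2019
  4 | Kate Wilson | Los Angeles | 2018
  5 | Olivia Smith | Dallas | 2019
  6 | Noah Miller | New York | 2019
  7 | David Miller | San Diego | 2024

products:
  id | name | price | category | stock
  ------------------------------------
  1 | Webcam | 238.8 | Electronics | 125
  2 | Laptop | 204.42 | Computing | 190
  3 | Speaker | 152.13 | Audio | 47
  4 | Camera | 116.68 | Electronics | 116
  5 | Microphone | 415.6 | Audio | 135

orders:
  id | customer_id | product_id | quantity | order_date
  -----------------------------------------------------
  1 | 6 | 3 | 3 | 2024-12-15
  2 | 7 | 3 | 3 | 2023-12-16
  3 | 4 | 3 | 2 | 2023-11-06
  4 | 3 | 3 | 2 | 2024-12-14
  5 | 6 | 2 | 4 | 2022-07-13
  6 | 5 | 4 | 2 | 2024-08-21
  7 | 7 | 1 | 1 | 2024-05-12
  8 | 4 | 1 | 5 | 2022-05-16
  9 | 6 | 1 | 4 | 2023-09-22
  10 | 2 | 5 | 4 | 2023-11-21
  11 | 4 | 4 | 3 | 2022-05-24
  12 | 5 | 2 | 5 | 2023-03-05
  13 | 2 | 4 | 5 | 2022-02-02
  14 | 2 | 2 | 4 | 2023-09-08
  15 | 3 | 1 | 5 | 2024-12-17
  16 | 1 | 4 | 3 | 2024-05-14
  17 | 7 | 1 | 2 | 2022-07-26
SELECT name, price FROM products WHERE price >= (SELECT AVG(price) FROM products)

Execution result:
name | price
Webcam | 238.80
Microphone | 415.60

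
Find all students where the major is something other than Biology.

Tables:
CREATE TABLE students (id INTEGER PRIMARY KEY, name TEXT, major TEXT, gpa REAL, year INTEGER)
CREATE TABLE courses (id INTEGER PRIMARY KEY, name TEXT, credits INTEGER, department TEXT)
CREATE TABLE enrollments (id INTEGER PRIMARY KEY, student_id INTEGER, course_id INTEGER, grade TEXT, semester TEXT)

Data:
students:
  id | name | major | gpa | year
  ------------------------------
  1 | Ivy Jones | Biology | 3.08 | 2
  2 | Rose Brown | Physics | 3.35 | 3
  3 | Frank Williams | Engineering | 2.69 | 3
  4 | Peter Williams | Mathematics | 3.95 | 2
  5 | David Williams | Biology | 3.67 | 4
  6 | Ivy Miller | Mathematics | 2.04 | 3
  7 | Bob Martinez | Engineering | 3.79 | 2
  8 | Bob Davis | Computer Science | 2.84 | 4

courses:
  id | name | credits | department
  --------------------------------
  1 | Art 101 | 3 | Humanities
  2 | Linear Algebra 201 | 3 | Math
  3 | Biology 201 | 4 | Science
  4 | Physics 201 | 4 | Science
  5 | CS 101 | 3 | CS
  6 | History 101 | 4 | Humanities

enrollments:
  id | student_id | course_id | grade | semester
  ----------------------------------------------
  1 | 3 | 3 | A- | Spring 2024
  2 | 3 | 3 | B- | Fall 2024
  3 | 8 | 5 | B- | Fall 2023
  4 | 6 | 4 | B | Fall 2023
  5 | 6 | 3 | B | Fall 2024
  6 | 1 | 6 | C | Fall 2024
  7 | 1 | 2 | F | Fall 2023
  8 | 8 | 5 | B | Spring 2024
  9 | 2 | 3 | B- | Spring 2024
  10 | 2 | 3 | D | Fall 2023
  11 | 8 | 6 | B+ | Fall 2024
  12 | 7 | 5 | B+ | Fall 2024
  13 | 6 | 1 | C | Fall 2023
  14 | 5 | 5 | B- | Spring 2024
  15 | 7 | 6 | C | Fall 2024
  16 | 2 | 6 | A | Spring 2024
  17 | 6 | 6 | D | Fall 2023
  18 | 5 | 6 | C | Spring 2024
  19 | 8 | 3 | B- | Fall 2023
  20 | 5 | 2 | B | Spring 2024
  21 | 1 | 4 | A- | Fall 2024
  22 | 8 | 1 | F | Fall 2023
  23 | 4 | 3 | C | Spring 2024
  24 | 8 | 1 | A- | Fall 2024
SELECT name, major FROM students WHERE major <> 'Biology'

Execution result:
name | major
Rose Brown | Physics
Frank Williams | Engineering
Peter Williams | Mathematics
Ivy Miller | Mathematics
Bob Martinez | Engineering
Bob Davis | Computer Science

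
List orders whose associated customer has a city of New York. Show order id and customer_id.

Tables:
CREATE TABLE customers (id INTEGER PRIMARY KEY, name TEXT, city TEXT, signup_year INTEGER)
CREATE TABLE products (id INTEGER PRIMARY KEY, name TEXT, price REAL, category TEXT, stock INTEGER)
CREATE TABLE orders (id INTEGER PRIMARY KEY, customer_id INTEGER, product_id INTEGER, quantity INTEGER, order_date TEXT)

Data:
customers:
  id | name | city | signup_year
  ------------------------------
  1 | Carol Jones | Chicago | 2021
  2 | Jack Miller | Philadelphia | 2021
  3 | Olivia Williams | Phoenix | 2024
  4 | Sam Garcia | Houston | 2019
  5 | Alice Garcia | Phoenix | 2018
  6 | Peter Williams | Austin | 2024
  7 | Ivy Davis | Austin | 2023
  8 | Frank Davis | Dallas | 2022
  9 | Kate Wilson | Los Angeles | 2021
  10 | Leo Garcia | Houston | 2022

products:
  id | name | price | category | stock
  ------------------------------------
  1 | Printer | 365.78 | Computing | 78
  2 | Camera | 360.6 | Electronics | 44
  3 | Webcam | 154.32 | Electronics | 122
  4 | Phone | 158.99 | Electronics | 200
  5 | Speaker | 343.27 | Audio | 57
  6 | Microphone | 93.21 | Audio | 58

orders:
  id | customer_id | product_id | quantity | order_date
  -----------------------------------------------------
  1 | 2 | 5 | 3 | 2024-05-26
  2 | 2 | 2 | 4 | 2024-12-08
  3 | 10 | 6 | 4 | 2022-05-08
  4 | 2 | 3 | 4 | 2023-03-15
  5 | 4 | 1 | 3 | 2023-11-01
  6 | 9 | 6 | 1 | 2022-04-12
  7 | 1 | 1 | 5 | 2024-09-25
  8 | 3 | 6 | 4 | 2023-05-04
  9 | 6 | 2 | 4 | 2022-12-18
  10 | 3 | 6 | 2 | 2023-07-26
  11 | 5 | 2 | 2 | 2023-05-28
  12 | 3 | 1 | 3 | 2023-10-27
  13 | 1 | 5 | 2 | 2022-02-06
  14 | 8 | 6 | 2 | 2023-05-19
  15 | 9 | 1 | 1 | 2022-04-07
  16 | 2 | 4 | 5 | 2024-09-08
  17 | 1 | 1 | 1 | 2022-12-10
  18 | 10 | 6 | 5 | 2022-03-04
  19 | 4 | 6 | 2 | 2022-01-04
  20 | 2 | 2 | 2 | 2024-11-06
SELECT id, customer_id FROM orders WHERE customer_id IN (SELECT id FROM customers WHERE city = 'New York')

Execution result:
(no rows)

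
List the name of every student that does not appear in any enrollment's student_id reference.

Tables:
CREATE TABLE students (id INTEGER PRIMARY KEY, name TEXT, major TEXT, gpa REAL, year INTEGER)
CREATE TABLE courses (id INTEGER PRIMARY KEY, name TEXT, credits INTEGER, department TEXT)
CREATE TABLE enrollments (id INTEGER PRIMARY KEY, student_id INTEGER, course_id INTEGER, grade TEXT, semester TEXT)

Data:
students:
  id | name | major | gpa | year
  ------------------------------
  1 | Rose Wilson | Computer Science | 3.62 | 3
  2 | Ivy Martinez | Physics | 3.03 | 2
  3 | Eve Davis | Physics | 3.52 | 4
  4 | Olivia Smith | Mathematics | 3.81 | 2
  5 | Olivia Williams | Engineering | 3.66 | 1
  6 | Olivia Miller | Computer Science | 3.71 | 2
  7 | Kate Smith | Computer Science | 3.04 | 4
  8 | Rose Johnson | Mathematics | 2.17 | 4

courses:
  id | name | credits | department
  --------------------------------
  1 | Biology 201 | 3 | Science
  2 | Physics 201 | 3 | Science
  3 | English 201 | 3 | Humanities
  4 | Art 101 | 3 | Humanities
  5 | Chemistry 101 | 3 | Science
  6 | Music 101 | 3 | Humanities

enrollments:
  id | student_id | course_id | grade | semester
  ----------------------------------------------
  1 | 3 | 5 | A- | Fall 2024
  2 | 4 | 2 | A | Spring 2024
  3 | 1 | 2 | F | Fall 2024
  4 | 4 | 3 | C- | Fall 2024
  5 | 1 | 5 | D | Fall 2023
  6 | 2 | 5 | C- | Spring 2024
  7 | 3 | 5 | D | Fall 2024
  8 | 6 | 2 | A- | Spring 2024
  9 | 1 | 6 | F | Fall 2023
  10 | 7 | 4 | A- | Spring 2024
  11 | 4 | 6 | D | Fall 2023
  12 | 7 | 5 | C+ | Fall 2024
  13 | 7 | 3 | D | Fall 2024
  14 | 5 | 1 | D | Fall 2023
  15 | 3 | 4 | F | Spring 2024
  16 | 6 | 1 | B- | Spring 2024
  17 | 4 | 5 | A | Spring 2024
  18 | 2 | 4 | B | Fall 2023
SELECT p.name FROM students p LEFT JOIN enrollments c ON c.student_id = p.id WHERE c.id IS NULL

Execution result:
Rose Johnson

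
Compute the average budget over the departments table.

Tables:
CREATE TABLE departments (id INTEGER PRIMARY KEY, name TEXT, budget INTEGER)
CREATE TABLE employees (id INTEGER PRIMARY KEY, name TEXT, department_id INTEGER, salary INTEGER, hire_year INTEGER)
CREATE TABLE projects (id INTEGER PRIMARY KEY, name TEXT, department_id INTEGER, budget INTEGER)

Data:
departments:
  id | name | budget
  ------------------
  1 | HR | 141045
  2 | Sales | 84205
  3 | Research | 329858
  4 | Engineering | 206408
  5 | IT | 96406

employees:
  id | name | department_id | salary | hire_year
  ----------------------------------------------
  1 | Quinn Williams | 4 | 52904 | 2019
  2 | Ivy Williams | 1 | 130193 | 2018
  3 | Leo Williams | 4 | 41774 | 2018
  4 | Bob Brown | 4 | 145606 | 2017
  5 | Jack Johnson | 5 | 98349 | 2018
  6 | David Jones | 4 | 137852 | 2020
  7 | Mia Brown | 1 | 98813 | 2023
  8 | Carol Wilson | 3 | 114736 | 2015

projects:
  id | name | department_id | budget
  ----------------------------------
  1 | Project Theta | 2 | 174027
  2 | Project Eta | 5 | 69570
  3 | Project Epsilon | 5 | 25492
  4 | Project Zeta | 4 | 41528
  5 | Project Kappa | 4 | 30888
SELECT AVG(budget) FROM departments

Execution result:
171584.40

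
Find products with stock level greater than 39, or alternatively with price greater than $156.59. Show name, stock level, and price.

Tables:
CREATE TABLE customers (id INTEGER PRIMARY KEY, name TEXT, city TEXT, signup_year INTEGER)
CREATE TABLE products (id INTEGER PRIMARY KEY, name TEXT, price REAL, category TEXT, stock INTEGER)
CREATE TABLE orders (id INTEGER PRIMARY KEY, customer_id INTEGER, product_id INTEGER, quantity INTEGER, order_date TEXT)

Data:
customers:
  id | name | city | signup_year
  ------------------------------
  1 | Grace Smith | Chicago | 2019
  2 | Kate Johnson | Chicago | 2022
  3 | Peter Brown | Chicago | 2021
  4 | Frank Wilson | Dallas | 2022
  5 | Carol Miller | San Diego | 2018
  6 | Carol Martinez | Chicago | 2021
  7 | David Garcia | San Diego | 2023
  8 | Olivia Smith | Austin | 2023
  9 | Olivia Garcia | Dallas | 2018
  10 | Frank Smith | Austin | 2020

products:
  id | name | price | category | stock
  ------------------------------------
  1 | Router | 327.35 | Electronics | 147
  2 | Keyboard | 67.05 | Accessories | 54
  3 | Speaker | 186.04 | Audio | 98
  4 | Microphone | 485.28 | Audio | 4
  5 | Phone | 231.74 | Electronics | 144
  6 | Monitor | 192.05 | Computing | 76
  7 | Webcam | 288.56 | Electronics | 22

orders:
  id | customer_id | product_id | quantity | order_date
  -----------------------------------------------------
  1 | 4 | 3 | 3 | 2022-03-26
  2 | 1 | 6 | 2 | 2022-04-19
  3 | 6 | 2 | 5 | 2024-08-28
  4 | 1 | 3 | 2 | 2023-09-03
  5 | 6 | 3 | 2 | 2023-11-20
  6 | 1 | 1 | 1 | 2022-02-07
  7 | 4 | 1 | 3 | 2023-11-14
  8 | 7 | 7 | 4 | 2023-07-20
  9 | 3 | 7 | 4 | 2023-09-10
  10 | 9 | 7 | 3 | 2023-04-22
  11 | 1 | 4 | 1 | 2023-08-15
SELECT name, stock, price FROM products WHERE stock > 39 OR price > 156.59

Execution result:
name | stock | price
Router | 147 | 327.35
Keyboard | 54 | 67.05
Speaker | 98 | 186.04
Microphone | 4 | 485.28
Phone | 144 | 231.74
Monitor | 76 | 192.05
Webcam | 22 | 288.56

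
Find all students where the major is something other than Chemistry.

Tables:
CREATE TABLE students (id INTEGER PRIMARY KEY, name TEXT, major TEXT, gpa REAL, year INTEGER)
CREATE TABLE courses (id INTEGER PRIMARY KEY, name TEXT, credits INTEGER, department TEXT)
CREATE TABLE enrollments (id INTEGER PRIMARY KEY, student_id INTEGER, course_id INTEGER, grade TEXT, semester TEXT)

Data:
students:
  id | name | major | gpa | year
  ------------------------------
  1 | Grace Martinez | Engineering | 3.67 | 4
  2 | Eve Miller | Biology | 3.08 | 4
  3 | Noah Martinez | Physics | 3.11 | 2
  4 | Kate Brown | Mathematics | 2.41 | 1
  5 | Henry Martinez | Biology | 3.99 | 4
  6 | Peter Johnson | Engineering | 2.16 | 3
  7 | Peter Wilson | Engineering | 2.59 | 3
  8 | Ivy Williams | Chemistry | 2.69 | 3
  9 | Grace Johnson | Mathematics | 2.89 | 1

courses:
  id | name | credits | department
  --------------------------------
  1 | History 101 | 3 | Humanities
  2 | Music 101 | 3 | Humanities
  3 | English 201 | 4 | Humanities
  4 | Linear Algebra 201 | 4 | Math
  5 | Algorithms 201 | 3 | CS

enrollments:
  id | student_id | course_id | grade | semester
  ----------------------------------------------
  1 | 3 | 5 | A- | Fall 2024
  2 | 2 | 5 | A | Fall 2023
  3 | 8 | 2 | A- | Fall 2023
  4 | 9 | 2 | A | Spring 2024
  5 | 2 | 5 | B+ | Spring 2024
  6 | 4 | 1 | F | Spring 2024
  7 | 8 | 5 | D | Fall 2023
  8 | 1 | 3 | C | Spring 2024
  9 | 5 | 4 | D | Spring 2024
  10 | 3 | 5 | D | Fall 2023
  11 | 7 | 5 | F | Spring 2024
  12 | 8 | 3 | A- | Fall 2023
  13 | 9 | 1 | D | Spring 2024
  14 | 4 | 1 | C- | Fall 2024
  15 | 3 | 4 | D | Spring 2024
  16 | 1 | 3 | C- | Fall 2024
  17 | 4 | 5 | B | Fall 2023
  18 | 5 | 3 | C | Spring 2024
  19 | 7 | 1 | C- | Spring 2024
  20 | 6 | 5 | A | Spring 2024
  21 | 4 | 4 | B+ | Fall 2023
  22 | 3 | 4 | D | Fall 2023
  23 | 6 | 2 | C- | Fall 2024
SELECT name, major FROM students WHERE major <> 'Chemistry'

Execution result:
name | major
Grace Martinez | Engineering
Eve Miller | Biology
Noah Martinez | Physics
Kate Brown | Mathematics
Henry Martinez | Biology
Peter Johnson | Engineering
Peter Wilson | Engineering
Grace Johnson | Mathematics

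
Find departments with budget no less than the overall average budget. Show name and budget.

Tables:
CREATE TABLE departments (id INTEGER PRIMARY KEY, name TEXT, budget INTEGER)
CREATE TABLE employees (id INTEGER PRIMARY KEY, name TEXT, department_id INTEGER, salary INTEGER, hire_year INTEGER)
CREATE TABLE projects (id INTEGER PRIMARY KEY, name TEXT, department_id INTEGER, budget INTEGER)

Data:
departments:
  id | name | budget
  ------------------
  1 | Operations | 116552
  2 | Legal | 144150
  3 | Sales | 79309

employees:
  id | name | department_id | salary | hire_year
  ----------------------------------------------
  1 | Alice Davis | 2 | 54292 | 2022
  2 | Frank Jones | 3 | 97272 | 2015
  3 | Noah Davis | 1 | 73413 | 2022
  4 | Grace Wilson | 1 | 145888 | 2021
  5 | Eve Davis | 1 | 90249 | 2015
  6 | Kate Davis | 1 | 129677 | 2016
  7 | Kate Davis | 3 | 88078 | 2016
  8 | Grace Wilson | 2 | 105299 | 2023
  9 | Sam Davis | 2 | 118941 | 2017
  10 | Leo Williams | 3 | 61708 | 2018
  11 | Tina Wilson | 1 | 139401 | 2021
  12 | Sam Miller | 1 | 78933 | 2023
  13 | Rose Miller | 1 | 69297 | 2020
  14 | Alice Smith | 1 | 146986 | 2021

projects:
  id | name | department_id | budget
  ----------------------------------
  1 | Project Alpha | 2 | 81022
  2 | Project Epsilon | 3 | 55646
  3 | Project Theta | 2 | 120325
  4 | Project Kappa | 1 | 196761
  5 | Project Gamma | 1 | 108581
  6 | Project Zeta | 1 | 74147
SELECT name, budget FROM departments WHERE budget >= (SELECT AVG(budget) FROM departments)

Execution result:
name | budget
Operations | 116552
Legal | 144150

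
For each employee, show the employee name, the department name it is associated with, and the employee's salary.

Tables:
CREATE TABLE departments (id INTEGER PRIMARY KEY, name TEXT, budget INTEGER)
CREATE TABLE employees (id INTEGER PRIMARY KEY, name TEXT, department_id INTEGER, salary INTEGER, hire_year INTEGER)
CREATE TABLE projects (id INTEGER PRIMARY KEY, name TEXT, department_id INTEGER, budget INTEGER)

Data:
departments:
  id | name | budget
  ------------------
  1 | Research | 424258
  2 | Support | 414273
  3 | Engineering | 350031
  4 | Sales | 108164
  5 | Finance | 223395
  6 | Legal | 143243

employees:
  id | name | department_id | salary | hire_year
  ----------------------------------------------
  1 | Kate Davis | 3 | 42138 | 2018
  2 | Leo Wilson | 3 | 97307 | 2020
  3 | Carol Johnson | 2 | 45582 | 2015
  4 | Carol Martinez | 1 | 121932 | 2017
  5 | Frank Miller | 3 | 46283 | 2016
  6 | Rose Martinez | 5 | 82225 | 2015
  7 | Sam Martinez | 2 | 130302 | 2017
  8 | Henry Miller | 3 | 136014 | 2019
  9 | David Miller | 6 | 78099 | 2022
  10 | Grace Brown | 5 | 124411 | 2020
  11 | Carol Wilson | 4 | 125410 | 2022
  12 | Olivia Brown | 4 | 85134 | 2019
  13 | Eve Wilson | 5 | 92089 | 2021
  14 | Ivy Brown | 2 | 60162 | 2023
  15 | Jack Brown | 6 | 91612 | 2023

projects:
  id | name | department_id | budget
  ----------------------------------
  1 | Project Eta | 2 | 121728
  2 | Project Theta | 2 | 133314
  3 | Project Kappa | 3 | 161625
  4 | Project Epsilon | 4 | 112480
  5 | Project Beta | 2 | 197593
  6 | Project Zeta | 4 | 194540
SELECT c.name, p.name AS department, c.salary FROM employees c JOIN departments p ON c.department_id = p.id

Execution result:
name | department | salary
Kate Davis | Engineering | 42138
Leo Wilson | Engineering | 97307
Carol Johnson | Support | 45582
Carol Martinez | Research | 121932
Frank Miller | Engineering | 46283
Rose Martinez | Finance | 82225
Sam Martinez | Support | 130302
Henry Miller | Engineering | 136014
David Miller | Legal | 78099
Grace Brown | Finance | 124411
Carol Wilson | Sales | 125410
Olivia Brown | Sales | 85134
Eve Wilson | Finance | 92089
Ivy Brown | Support | 60162
Jack Brown | Legal | 91612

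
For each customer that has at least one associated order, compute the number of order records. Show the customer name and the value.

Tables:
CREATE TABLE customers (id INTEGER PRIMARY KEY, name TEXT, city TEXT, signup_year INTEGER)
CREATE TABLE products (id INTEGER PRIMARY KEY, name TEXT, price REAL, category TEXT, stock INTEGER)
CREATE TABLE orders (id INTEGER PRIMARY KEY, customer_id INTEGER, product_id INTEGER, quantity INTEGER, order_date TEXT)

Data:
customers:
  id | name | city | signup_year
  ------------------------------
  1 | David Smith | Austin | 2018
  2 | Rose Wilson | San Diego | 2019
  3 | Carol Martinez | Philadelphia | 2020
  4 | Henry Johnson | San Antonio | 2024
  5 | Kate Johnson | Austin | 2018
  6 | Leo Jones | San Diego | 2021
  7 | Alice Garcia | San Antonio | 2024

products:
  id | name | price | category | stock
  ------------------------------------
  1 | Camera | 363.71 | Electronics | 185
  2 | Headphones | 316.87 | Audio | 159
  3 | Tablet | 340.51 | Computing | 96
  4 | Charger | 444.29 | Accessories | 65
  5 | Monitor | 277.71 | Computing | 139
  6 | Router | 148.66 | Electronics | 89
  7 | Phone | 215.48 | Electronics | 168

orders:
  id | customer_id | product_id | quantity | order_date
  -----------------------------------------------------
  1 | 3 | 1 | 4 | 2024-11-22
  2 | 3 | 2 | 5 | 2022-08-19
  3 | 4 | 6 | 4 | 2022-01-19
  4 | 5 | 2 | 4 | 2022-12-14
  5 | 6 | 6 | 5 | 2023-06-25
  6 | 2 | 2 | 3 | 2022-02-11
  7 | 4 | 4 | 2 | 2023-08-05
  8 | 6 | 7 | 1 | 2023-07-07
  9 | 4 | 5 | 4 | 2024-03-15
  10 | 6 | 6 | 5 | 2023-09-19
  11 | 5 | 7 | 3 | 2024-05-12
SELECT p.name, COUNT(*) AS n FROM orders c JOIN customers p ON c.customer_id = p.id GROUP BY p.id, p.name

Execution result:
name | n
Rose Wilson | 1
Carol Martinez | 2
Henry Johnson | 3
Kate Johnson | 2
Leo Jones | 3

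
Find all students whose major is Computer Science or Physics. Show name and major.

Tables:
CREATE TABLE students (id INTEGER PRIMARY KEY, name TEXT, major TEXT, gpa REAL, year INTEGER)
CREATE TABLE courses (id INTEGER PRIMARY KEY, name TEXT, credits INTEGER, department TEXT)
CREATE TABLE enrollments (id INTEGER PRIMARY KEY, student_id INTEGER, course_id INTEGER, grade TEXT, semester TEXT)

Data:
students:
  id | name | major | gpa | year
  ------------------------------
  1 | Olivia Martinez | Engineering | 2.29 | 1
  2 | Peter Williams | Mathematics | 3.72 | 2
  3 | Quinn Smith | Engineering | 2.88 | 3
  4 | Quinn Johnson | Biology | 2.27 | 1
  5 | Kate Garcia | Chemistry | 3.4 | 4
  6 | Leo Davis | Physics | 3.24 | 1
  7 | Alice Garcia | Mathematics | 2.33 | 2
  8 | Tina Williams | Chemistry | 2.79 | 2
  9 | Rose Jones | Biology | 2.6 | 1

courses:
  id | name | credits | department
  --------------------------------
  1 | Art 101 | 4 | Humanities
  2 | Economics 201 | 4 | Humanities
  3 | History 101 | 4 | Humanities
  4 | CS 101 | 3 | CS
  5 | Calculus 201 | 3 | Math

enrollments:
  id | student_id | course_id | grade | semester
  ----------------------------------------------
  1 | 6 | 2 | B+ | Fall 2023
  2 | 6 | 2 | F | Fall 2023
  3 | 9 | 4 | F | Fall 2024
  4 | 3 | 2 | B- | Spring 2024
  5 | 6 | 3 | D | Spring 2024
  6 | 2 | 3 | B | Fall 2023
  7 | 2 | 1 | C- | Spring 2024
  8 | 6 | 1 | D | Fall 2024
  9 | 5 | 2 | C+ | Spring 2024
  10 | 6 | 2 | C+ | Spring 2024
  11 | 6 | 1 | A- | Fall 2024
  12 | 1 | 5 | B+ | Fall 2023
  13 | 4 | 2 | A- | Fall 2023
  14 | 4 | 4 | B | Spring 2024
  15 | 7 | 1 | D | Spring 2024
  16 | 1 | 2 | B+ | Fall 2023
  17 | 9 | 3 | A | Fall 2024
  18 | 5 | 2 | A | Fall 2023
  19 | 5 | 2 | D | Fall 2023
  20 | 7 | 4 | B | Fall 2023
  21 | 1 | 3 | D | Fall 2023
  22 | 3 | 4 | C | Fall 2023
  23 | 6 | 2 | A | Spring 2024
SELECT name, major FROM students WHERE major IN ('Computer Science', 'Physics')

Execution result:
name | major
Leo Davis | Physics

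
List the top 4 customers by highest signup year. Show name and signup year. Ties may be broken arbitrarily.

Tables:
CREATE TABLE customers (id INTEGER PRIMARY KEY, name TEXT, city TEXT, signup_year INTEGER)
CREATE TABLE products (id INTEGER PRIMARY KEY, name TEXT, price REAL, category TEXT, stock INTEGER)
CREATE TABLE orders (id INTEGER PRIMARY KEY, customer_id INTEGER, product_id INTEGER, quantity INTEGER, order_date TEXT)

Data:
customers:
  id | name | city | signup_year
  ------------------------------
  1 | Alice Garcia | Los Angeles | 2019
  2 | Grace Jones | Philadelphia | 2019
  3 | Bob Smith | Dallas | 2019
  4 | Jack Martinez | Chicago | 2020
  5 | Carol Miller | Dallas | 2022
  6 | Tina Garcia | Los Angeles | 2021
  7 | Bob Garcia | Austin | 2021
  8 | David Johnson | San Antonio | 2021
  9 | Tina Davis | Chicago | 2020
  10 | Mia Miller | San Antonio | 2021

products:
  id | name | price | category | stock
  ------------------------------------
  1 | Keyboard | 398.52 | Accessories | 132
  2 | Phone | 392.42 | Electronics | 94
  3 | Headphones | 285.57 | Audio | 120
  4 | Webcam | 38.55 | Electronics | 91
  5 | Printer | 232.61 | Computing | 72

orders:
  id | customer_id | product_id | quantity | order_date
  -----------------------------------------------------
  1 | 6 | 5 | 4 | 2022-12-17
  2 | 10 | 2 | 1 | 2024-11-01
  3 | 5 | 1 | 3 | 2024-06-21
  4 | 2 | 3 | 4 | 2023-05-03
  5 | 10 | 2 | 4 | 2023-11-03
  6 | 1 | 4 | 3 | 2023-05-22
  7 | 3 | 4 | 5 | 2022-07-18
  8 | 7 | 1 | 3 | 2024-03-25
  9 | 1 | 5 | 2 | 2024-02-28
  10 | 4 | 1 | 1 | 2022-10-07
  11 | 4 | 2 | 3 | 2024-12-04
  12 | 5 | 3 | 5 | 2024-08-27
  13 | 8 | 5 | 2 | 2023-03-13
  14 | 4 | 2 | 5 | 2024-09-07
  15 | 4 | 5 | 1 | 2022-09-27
SELECT name, signup_year FROM customers ORDER BY signup_year DESC LIMIT 4

Execution result:
name | signup_year
Carol Miller | 2022
Tina Garcia | 2021
Bob Garcia | 2021
David Johnson | 2021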